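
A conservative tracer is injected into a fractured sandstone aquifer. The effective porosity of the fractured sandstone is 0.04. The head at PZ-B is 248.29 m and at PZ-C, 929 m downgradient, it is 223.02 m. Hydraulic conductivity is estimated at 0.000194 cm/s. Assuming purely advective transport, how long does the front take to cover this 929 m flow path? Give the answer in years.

Convert K: 0.000194 cm/s × 864 = 0.1676 m/day.
Hydraulic gradient i = (248.29 − 223.02) / 929 = 25.27 / 929 = 0.02720.
Darcy flux q = K · i = 0.1676 × 0.02720 = 0.004559 m/day.
Seepage velocity v = q / n_e = 0.004559 / 0.04 = 0.1140 m/day.
Travel time t = L / v = 929 / 0.1140 = 8150 days = 22.31 years.

22.3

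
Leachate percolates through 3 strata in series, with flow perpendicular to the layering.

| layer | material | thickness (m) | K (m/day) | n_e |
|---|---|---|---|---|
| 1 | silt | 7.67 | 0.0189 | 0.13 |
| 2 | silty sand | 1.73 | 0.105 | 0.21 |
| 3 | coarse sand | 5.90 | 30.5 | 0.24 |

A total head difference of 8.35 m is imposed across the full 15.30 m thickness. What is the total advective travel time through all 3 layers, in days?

With flow normal to the layers, continuity requires the same specific discharge q through every layer.
Σ(b_i/K_i) = 7.67/0.0189 + 1.73/0.105 + 5.90/30.5 = 422.5 d.
q = Δh / Σ(b_i/K_i) = 8.35 / 422.5 = 0.01976 m/day.
In each layer the seepage velocity is v_i = q/n_i, so the layer transit time is t_i = b_i·n_i / q:
  layer 1 (silt): t_1 = 7.67 × 0.13 / 0.01976 = 50.45 d
  layer 2 (silty sand): t_2 = 1.73 × 0.21 / 0.01976 = 18.38 d
  layer 3 (coarse sand): t_3 = 5.90 × 0.24 / 0.01976 = 71.65 d
Total t = Σ t_i = 140.5 days.

140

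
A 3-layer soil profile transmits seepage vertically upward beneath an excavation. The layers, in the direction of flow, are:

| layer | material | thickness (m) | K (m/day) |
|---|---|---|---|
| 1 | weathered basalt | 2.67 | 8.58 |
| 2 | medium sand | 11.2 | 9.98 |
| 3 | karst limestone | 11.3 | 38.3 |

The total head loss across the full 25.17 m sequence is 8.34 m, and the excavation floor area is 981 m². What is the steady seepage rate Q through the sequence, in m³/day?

Flow is perpendicular to layering, so the layers act in series and the equivalent K is the thickness-weighted harmonic mean.
Total thickness L = 2.67 + 11.2 + 11.3 = 25.17 m.
Σ(b_i/K_i) = 2.67/8.58 + 11.2/9.98 + 11.3/38.3 = 1.728 d.
K_eq = L / Σ(b_i/K_i) = 25.17 / 1.728 = 14.56 m/day.
Q = K_eq · A · (Δh/L) = 14.56 × 981 × (8.34/25.17) = 4733 m³/day.

4730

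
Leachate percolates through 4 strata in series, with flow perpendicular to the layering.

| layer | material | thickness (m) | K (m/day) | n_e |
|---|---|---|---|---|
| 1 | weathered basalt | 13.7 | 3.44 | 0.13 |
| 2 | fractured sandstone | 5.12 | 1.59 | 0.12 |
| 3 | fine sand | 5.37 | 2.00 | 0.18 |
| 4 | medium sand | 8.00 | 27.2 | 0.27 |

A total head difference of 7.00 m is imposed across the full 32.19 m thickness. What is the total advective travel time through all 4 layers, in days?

With flow normal to the layers, continuity requires the same specific discharge q through every layer.
Σ(b_i/K_i) = 13.7/3.44 + 5.12/1.59 + 5.37/2.00 + 8.00/27.2 = 10.18 d.
q = Δh / Σ(b_i/K_i) = 7.00 / 10.18 = 0.6875 m/day.
In each layer the seepage velocity is v_i = q/n_i, so the layer transit time is t_i = b_i·n_i / q:
  layer 1 (weathered basalt): t_1 = 13.7 × 0.13 / 0.6875 = 2.591 d
  layer 2 (fractured sandstone): t_2 = 5.12 × 0.12 / 0.6875 = 0.8937 d
  layer 3 (fine sand): t_3 = 5.37 × 0.18 / 0.6875 = 1.406 d
  layer 4 (medium sand): t_4 = 8.00 × 0.27 / 0.6875 = 3.142 d
Total t = Σ t_i = 8.032 days.

8.03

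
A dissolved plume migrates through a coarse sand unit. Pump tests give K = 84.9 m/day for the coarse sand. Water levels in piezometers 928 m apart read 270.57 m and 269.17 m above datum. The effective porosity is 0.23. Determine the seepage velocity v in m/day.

0.557

Hydraulic gradient i = (270.57 − 269.17) / 928 = 1.4 / 928 = 0.001509.
Darcy flux q = K · i = 84.90 × 0.001509 = 0.1281 m/day.
Seepage velocity v = q / n_e = 0.1281 / 0.23 = 0.5569 m/day.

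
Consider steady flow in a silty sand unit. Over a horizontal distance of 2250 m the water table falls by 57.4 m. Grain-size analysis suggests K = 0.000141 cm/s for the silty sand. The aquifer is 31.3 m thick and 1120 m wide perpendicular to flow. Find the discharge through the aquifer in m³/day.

109

Convert K: 0.000141 cm/s × 864 = 0.1218 m/day.
Cross-sectional area A = 1120 × 31.3 = 35056 m².
Hydraulic gradient i = Δh / L = 57.4 / 2250 = 0.02551.
Darcy's law: Q = K · A · i = 0.1218 × 35056 × 0.02551 = 108.9 m³/day.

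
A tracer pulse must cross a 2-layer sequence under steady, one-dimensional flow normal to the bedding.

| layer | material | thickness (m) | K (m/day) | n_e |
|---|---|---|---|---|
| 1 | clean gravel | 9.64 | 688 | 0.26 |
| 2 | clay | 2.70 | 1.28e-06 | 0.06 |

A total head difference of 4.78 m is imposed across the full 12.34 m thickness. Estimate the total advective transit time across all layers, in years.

With flow normal to the layers, continuity requires the same specific discharge q through every layer.
Σ(b_i/K_i) = 9.64/688 + 2.70/1.28e-06 = 2.109e+06 d.
q = Δh / Σ(b_i/K_i) = 4.78 / 2.109e+06 = 2.266e-06 m/day.
In each layer the seepage velocity is v_i = q/n_i, so the layer transit time is t_i = b_i·n_i / q:
  layer 1 (clean gravel): t_1 = 9.64 × 0.26 / 2.266e-06 = 1.106e+06 d
  layer 2 (clay): t_2 = 2.70 × 0.06 / 2.266e-06 = 71489 d
Total t = Σ t_i = 1.178e+06 days = 3224 years.

3220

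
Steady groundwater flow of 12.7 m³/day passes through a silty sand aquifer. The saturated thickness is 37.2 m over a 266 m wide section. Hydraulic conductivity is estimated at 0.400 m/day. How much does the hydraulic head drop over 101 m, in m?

Cross-sectional area A = 266 × 37.2 = 9895 m².
From Q = K·A·i, i = Q / (K·A) = 12.7 / (0.4000 × 9895) = 0.003209.
Head loss Δh = i · L = 0.003209 × 101 = 0.3241 m.

0.324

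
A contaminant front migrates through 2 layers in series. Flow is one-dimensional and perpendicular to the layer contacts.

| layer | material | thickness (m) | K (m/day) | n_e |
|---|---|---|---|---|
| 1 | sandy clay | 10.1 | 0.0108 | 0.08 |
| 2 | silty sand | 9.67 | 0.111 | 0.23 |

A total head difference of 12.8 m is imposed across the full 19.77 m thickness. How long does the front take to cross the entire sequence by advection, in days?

With flow normal to the layers, continuity requires the same specific discharge q through every layer.
Σ(b_i/K_i) = 10.1/0.0108 + 9.67/0.111 = 1022 d.
q = Δh / Σ(b_i/K_i) = 12.8 / 1022 = 0.01252 m/day.
In each layer the seepage velocity is v_i = q/n_i, so the layer transit time is t_i = b_i·n_i / q:
  layer 1 (sandy clay): t_1 = 10.1 × 0.08 / 0.01252 = 64.53 d
  layer 2 (silty sand): t_2 = 9.67 × 0.23 / 0.01252 = 177.6 d
Total t = Σ t_i = 242.2 days.

242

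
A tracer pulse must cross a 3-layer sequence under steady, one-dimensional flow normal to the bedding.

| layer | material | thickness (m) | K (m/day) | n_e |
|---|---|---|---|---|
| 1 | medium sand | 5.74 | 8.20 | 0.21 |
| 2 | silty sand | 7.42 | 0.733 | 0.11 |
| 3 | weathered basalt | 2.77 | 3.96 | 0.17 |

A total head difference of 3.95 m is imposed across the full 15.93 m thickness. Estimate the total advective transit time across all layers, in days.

7.27

With flow normal to the layers, continuity requires the same specific discharge q through every layer.
Σ(b_i/K_i) = 5.74/8.20 + 7.42/0.733 + 2.77/3.96 = 11.52 d.
q = Δh / Σ(b_i/K_i) = 3.95 / 11.52 = 0.3428 m/day.
In each layer the seepage velocity is v_i = q/n_i, so the layer transit time is t_i = b_i·n_i / q:
  layer 1 (medium sand): t_1 = 5.74 × 0.21 / 0.3428 = 3.516 d
  layer 2 (silty sand): t_2 = 7.42 × 0.11 / 0.3428 = 2.381 d
  layer 3 (weathered basalt): t_3 = 2.77 × 0.17 / 0.3428 = 1.374 d
Total t = Σ t_i = 7.271 days.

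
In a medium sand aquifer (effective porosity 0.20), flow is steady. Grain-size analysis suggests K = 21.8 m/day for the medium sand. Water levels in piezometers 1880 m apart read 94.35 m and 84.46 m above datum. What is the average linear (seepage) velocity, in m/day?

Hydraulic gradient i = (94.35 − 84.46) / 1880 = 9.89 / 1880 = 0.005261.
Darcy flux q = K · i = 21.80 × 0.005261 = 0.1147 m/day.
Seepage velocity v = q / n_e = 0.1147 / 0.20 = 0.5734 m/day.

0.573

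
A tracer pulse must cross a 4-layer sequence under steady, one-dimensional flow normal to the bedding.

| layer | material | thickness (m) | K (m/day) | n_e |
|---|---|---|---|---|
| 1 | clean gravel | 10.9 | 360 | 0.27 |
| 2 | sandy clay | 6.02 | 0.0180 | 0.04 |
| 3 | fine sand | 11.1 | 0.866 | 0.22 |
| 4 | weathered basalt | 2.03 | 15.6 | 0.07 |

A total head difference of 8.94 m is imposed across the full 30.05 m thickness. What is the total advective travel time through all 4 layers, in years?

With flow normal to the layers, continuity requires the same specific discharge q through every layer.
Σ(b_i/K_i) = 10.9/360 + 6.02/0.0180 + 11.1/0.866 + 2.03/15.6 = 347.4 d.
q = Δh / Σ(b_i/K_i) = 8.94 / 347.4 = 0.02573 m/day.
In each layer the seepage velocity is v_i = q/n_i, so the layer transit time is t_i = b_i·n_i / q:
  layer 1 (clean gravel): t_1 = 10.9 × 0.27 / 0.02573 = 114.4 d
  layer 2 (sandy clay): t_2 = 6.02 × 0.04 / 0.02573 = 9.358 d
  layer 3 (fine sand): t_3 = 11.1 × 0.22 / 0.02573 = 94.90 d
  layer 4 (weathered basalt): t_4 = 2.03 × 0.07 / 0.02573 = 5.522 d
Total t = Σ t_i = 224.1 days = 0.6137 years.

0.614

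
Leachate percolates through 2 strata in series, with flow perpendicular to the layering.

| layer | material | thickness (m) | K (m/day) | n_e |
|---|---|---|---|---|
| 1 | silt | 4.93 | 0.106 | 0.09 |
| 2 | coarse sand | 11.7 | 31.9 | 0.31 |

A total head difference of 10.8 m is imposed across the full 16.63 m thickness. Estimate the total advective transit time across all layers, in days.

With flow normal to the layers, continuity requires the same specific discharge q through every layer.
Σ(b_i/K_i) = 4.93/0.106 + 11.7/31.9 = 46.88 d.
q = Δh / Σ(b_i/K_i) = 10.8 / 46.88 = 0.2304 m/day.
In each layer the seepage velocity is v_i = q/n_i, so the layer transit time is t_i = b_i·n_i / q:
  layer 1 (silt): t_1 = 4.93 × 0.09 / 0.2304 = 1.926 d
  layer 2 (coarse sand): t_2 = 11.7 × 0.31 / 0.2304 = 15.74 d
Total t = Σ t_i = 17.67 days.

17.7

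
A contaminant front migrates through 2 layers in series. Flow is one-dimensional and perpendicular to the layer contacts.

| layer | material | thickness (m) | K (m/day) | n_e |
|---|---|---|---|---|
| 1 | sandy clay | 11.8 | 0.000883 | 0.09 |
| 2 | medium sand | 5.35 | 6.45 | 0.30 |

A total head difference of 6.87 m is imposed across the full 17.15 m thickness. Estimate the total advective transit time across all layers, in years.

14.2

With flow normal to the layers, continuity requires the same specific discharge q through every layer.
Σ(b_i/K_i) = 11.8/0.000883 + 5.35/6.45 = 13364 d.
q = Δh / Σ(b_i/K_i) = 6.87 / 13364 = 0.0005141 m/day.
In each layer the seepage velocity is v_i = q/n_i, so the layer transit time is t_i = b_i·n_i / q:
  layer 1 (sandy clay): t_1 = 11.8 × 0.09 / 0.0005141 = 2066 d
  layer 2 (medium sand): t_2 = 5.35 × 0.30 / 0.0005141 = 3122 d
Total t = Σ t_i = 5188 days = 14.20 years.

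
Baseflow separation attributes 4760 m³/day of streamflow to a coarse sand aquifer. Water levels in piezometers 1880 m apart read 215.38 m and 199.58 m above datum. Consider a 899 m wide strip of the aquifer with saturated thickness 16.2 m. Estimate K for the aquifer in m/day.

Cross-sectional area A = 899 × 16.2 = 14564 m².
Hydraulic gradient i = (215.38 − 199.58) / 1880 = 15.8 / 1880 = 0.008404.
From Q = K·A·i, K = Q / (A·i) = 4760 / (14564 × 0.008404) = 38.89 m/day.

38.9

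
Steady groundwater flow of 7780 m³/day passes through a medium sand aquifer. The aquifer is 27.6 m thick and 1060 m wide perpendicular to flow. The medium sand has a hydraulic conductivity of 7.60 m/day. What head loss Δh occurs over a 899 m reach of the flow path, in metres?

Cross-sectional area A = 1060 × 27.6 = 29256 m².
From Q = K·A·i, i = Q / (K·A) = 7780 / (7.600 × 29256) = 0.03499.
Head loss Δh = i · L = 0.03499 × 899 = 31.46 m.

31.5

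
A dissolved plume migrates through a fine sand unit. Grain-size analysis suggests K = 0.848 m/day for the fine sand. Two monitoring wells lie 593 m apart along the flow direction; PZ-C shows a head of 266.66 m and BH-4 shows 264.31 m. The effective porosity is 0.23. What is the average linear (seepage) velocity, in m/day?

0.0146

Hydraulic gradient i = (266.66 − 264.31) / 593 = 2.35 / 593 = 0.003963.
Darcy flux q = K · i = 0.8480 × 0.003963 = 0.003361 m/day.
Seepage velocity v = q / n_e = 0.003361 / 0.23 = 0.01461 m/day.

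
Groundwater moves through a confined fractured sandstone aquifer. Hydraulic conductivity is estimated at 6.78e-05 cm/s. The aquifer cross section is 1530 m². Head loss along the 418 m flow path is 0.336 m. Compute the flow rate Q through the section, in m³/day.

Convert K: 6.78e-05 cm/s × 864 = 0.05858 m/day.
Hydraulic gradient i = Δh / L = 0.336 / 418 = 0.0008038.
Darcy's law: Q = K · A · i = 0.05858 × 1530 × 0.0008038 = 0.07204 m³/day.

0.0720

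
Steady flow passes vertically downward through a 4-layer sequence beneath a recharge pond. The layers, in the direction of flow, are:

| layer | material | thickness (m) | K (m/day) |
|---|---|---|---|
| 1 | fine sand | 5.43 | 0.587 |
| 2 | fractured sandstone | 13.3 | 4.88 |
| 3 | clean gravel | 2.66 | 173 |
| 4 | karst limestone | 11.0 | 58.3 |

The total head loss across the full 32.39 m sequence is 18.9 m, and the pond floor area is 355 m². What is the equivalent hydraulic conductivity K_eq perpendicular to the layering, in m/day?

2.66

Flow is perpendicular to layering, so the layers act in series and the equivalent K is the thickness-weighted harmonic mean.
Total thickness L = 5.43 + 13.3 + 2.66 + 11.0 = 32.39 m.
Σ(b_i/K_i) = 5.43/0.587 + 13.3/4.88 + 2.66/173 + 11.0/58.3 = 12.18 d.
K_eq = L / Σ(b_i/K_i) = 32.39 / 12.18 = 2.659 m/day.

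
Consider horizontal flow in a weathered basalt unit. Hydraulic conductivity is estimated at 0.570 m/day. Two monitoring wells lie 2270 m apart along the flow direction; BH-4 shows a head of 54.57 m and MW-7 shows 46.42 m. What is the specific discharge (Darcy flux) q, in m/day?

Hydraulic gradient i = (54.57 − 46.42) / 2270 = 8.15 / 2270 = 0.003590.
Specific discharge q = K · i = 0.5700 × 0.003590 = 0.002046 m/day.

0.00205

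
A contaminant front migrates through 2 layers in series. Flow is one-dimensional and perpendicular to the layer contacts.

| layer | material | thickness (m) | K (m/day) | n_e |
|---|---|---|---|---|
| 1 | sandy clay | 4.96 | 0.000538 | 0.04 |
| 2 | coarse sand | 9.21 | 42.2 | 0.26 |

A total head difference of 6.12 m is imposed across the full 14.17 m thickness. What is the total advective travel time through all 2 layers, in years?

10.7

With flow normal to the layers, continuity requires the same specific discharge q through every layer.
Σ(b_i/K_i) = 4.96/0.000538 + 9.21/42.2 = 9220 d.
q = Δh / Σ(b_i/K_i) = 6.12 / 9220 = 0.0006638 m/day.
In each layer the seepage velocity is v_i = q/n_i, so the layer transit time is t_i = b_i·n_i / q:
  layer 1 (sandy clay): t_1 = 4.96 × 0.04 / 0.0006638 = 298.9 d
  layer 2 (coarse sand): t_2 = 9.21 × 0.26 / 0.0006638 = 3607 d
Total t = Σ t_i = 3906 days = 10.69 years.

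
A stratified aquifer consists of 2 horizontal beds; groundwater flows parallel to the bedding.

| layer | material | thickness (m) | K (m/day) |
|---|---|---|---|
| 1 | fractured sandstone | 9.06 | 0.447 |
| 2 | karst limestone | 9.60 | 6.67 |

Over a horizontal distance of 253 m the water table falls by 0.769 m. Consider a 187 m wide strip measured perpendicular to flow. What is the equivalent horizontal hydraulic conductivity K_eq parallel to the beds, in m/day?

3.65

Flow is parallel to layering, so each bed carries its own Darcy discharge and the transmissivities add.
Σ(K_i·b_i) = 0.447×9.06 + 6.67×9.60 = 68.08 m²/day.
Total thickness b = 18.66 m, so K_eq = Σ(K_i·b_i)/b = 3.649 m/day.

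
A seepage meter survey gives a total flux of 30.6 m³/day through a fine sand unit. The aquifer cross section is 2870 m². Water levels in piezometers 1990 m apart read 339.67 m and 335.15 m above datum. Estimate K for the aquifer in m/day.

4.69

Hydraulic gradient i = (339.67 − 335.15) / 1990 = 4.52 / 1990 = 0.002271.
From Q = K·A·i, K = Q / (A·i) = 30.6 / (2870 × 0.002271) = 4.694 m/day.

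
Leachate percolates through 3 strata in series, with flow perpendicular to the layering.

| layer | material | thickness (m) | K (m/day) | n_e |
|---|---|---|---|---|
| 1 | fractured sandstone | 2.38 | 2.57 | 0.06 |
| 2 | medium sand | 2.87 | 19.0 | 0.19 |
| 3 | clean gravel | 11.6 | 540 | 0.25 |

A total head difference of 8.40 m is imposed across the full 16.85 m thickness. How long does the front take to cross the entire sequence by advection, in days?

With flow normal to the layers, continuity requires the same specific discharge q through every layer.
Σ(b_i/K_i) = 2.38/2.57 + 2.87/19.0 + 11.6/540 = 1.099 d.
q = Δh / Σ(b_i/K_i) = 8.40 / 1.099 = 7.646 m/day.
In each layer the seepage velocity is v_i = q/n_i, so the layer transit time is t_i = b_i·n_i / q:
  layer 1 (fractured sandstone): t_1 = 2.38 × 0.06 / 7.646 = 0.01868 d
  layer 2 (medium sand): t_2 = 2.87 × 0.19 / 7.646 = 0.07132 d
  layer 3 (clean gravel): t_3 = 11.6 × 0.25 / 7.646 = 0.3793 d
Total t = Σ t_i = 0.4693 days.

0.469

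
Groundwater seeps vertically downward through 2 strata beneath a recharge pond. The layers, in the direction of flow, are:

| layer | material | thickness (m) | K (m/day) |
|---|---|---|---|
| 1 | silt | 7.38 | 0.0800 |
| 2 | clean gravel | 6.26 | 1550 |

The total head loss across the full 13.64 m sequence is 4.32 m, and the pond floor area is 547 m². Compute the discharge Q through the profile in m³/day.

25.6

Flow is perpendicular to layering, so the layers act in series and the equivalent K is the thickness-weighted harmonic mean.
Total thickness L = 7.38 + 6.26 = 13.64 m.
Σ(b_i/K_i) = 7.38/0.0800 + 6.26/1550 = 92.25 d.
K_eq = L / Σ(b_i/K_i) = 13.64 / 92.25 = 0.1479 m/day.
Q = K_eq · A · (Δh/L) = 0.1479 × 547 × (4.32/13.64) = 25.61 m³/day.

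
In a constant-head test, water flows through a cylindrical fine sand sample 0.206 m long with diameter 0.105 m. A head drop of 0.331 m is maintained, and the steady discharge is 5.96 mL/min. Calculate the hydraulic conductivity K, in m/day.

0.617

Cross-sectional area A = π·(d/2)² = π × (0.105/2)² = 0.008659 m².
Convert discharge: 5.96 mL/min = 9.933e-08 m³/s.
Darcy's law rearranged: K = Q·L / (A·Δh) = 9.933e-08 × 0.206 / (0.008659 × 0.331) = 7.139e-06 m/s = 0.6168 m/day.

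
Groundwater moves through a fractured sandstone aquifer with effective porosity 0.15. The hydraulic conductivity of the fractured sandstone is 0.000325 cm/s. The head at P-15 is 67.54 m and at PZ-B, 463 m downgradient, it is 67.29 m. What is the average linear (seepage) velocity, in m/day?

0.00101

Convert K: 0.000325 cm/s × 864 = 0.2808 m/day.
Hydraulic gradient i = (67.54 − 67.29) / 463 = 0.25 / 463 = 0.0005400.
Darcy flux q = K · i = 0.2808 × 0.0005400 = 0.0001516 m/day.
Seepage velocity v = q / n_e = 0.0001516 / 0.15 = 0.001011 m/day.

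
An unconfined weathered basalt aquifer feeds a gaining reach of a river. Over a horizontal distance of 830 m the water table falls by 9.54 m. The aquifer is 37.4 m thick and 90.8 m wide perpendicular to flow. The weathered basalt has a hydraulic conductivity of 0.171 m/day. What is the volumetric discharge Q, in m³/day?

Cross-sectional area A = 90.8 × 37.4 = 3396 m².
Hydraulic gradient i = Δh / L = 9.54 / 830 = 0.01149.
Darcy's law: Q = K · A · i = 0.1710 × 3396 × 0.01149 = 6.675 m³/day.

6.67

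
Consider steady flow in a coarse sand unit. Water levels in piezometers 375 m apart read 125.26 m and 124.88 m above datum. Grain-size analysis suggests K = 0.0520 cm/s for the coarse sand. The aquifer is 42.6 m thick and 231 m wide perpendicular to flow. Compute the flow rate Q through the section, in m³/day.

Convert K: 0.0520 cm/s × 864 = 44.93 m/day.
Cross-sectional area A = 231 × 42.6 = 9841 m².
Hydraulic gradient i = (125.26 − 124.88) / 375 = 0.38 / 375 = 0.001013.
Darcy's law: Q = K · A · i = 44.93 × 9841 × 0.001013 = 448.0 m³/day.

448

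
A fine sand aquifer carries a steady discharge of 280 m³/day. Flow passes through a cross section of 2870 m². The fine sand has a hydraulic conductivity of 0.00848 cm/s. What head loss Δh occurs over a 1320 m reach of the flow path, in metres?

17.6

Convert K: 0.00848 cm/s × 864 = 7.327 m/day.
From Q = K·A·i, i = Q / (K·A) = 280 / (7.327 × 2870) = 0.01332.
Head loss Δh = i · L = 0.01332 × 1320 = 17.58 m.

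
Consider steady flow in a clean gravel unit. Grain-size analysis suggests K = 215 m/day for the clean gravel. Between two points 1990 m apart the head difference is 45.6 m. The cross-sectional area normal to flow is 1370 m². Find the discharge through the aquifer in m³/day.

6750

Hydraulic gradient i = Δh / L = 45.6 / 1990 = 0.02291.
Darcy's law: Q = K · A · i = 215.0 × 1370 × 0.02291 = 6749 m³/day.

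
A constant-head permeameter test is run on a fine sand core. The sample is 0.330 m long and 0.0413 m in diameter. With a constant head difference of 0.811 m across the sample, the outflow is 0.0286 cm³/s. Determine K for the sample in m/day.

0.751

Cross-sectional area A = π·(d/2)² = π × (0.0413/2)² = 0.001340 m².
Convert discharge: 0.0286 cm³/s = 2.860e-08 m³/s.
Darcy's law rearranged: K = Q·L / (A·Δh) = 2.860e-08 × 0.330 / (0.001340 × 0.811) = 8.687e-06 m/s = 0.7506 m/day.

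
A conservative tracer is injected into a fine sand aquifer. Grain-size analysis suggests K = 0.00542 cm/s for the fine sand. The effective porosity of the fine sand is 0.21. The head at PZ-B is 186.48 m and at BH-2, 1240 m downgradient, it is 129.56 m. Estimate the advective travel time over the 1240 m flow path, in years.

3.32

Convert K: 0.00542 cm/s × 864 = 4.683 m/day.
Hydraulic gradient i = (186.48 − 129.56) / 1240 = 56.92 / 1240 = 0.04590.
Darcy flux q = K · i = 4.683 × 0.04590 = 0.2150 m/day.
Seepage velocity v = q / n_e = 0.2150 / 0.21 = 1.024 m/day.
Travel time t = L / v = 1240 / 1.024 = 1211 days = 3.317 years.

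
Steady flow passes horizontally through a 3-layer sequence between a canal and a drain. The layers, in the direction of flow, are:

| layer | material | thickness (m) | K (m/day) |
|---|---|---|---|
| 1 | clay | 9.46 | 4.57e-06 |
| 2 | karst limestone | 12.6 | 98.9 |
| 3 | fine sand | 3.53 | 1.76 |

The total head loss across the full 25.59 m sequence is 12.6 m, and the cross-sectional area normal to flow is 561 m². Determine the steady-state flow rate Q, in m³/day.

0.00341

Flow is perpendicular to layering, so the layers act in series and the equivalent K is the thickness-weighted harmonic mean.
Total thickness L = 9.46 + 12.6 + 3.53 = 25.59 m.
Σ(b_i/K_i) = 9.46/4.57e-06 + 12.6/98.9 + 3.53/1.76 = 2.070e+06 d.
K_eq = L / Σ(b_i/K_i) = 25.59 / 2.070e+06 = 1.236e-05 m/day.
Q = K_eq · A · (Δh/L) = 1.236e-05 × 561 × (12.6/25.59) = 0.003415 m³/day.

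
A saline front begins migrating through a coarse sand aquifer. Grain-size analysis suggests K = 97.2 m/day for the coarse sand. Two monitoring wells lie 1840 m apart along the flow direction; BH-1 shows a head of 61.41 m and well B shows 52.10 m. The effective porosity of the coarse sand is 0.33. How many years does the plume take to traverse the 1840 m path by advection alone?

3.38

Hydraulic gradient i = (61.41 − 52.10) / 1840 = 9.31 / 1840 = 0.005060.
Darcy flux q = K · i = 97.20 × 0.005060 = 0.4918 m/day.
Seepage velocity v = q / n_e = 0.4918 / 0.33 = 1.490 m/day.
Travel time t = L / v = 1840 / 1.490 = 1235 days = 3.380 years.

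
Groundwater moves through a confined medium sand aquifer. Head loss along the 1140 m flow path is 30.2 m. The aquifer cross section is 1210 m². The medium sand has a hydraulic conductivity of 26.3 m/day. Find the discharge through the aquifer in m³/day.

Hydraulic gradient i = Δh / L = 30.2 / 1140 = 0.02649.
Darcy's law: Q = K · A · i = 26.30 × 1210 × 0.02649 = 843.0 m³/day.

843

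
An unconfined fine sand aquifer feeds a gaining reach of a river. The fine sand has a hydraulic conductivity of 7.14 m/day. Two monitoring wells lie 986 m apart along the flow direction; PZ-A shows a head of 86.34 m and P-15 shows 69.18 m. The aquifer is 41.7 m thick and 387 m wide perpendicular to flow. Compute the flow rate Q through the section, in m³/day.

2010

Cross-sectional area A = 387 × 41.7 = 16138 m².
Hydraulic gradient i = (86.34 − 69.18) / 986 = 17.16 / 986 = 0.01740.
Darcy's law: Q = K · A · i = 7.140 × 16138 × 0.01740 = 2005 m³/day.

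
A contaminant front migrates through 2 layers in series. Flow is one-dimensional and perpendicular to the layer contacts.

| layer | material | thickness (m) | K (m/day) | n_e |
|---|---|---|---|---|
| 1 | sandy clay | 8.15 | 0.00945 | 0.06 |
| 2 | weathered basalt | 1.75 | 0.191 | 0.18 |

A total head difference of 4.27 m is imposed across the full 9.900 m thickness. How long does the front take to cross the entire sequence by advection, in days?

164

With flow normal to the layers, continuity requires the same specific discharge q through every layer.
Σ(b_i/K_i) = 8.15/0.00945 + 1.75/0.191 = 871.6 d.
q = Δh / Σ(b_i/K_i) = 4.27 / 871.6 = 0.004899 m/day.
In each layer the seepage velocity is v_i = q/n_i, so the layer transit time is t_i = b_i·n_i / q:
  layer 1 (sandy clay): t_1 = 8.15 × 0.06 / 0.004899 = 99.82 d
  layer 2 (weathered basalt): t_2 = 1.75 × 0.18 / 0.004899 = 64.30 d
Total t = Σ t_i = 164.1 days.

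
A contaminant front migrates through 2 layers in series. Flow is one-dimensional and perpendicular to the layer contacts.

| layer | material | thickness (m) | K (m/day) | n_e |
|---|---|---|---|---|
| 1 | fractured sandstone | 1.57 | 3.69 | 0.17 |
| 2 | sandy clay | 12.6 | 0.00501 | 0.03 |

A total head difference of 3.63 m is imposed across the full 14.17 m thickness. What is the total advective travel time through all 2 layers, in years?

With flow normal to the layers, continuity requires the same specific discharge q through every layer.
Σ(b_i/K_i) = 1.57/3.69 + 12.6/0.00501 = 2515 d.
q = Δh / Σ(b_i/K_i) = 3.63 / 2515 = 0.001443 m/day.
In each layer the seepage velocity is v_i = q/n_i, so the layer transit time is t_i = b_i·n_i / q:
  layer 1 (fractured sandstone): t_1 = 1.57 × 0.17 / 0.001443 = 184.9 d
  layer 2 (sandy clay): t_2 = 12.6 × 0.03 / 0.001443 = 261.9 d
Total t = Σ t_i = 446.9 days = 1.223 years.

1.22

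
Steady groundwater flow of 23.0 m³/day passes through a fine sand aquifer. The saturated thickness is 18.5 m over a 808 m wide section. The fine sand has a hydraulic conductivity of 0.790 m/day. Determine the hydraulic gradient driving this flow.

0.00195

Cross-sectional area A = 808 × 18.5 = 14948 m².
From Q = K·A·i, i = Q / (K·A) = 23.0 / (0.7900 × 14948) = 0.001948.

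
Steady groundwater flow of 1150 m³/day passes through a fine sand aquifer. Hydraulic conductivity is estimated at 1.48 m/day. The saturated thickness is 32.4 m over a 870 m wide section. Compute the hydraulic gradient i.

Cross-sectional area A = 870 × 32.4 = 28188 m².
From Q = K·A·i, i = Q / (K·A) = 1150 / (1.480 × 28188) = 0.02757.

0.0276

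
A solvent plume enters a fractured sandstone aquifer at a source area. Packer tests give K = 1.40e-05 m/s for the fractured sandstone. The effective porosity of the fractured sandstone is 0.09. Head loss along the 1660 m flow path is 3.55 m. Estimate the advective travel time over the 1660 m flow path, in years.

158

Convert K: 1.40e-05 m/s × 86400 = 1.210 m/day.
Hydraulic gradient i = Δh / L = 3.55 / 1660 = 0.002139.
Darcy flux q = K · i = 1.210 × 0.002139 = 0.002587 m/day.
Seepage velocity v = q / n_e = 0.002587 / 0.09 = 0.02874 m/day.
Travel time t = L / v = 1660 / 0.02874 = 57755 days = 158.1 years.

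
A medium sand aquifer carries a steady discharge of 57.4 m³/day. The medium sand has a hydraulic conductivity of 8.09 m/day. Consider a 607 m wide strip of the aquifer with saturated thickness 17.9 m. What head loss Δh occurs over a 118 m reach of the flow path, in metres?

Cross-sectional area A = 607 × 17.9 = 10865 m².
From Q = K·A·i, i = Q / (K·A) = 57.4 / (8.090 × 10865) = 0.0006530.
Head loss Δh = i · L = 0.0006530 × 118 = 0.07706 m.

0.0771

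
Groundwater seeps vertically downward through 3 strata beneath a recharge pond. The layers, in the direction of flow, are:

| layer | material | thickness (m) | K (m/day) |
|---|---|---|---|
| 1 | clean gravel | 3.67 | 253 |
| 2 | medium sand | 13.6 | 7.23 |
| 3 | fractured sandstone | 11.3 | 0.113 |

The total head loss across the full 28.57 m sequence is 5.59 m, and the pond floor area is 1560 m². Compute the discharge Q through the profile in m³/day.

Flow is perpendicular to layering, so the layers act in series and the equivalent K is the thickness-weighted harmonic mean.
Total thickness L = 3.67 + 13.6 + 11.3 = 28.57 m.
Σ(b_i/K_i) = 3.67/253 + 13.6/7.23 + 11.3/0.113 = 101.9 d.
K_eq = L / Σ(b_i/K_i) = 28.57 / 101.9 = 0.2804 m/day.
Q = K_eq · A · (Δh/L) = 0.2804 × 1560 × (5.59/28.57) = 85.58 m³/day.

85.6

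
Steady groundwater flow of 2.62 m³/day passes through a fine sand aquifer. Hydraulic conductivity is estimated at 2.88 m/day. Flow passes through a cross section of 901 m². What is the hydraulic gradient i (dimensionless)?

0.00101

From Q = K·A·i, i = Q / (K·A) = 2.62 / (2.880 × 901.0) = 0.001010.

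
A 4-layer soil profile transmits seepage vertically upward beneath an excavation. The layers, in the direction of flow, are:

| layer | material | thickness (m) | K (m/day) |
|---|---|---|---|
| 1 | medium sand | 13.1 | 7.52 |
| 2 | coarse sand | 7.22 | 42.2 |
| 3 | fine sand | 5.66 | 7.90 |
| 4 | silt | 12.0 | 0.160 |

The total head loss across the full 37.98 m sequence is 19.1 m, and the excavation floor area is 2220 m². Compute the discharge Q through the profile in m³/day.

546

Flow is perpendicular to layering, so the layers act in series and the equivalent K is the thickness-weighted harmonic mean.
Total thickness L = 13.1 + 7.22 + 5.66 + 12.0 = 37.98 m.
Σ(b_i/K_i) = 13.1/7.52 + 7.22/42.2 + 5.66/7.90 + 12.0/0.160 = 77.63 d.
K_eq = L / Σ(b_i/K_i) = 37.98 / 77.63 = 0.4892 m/day.
Q = K_eq · A · (Δh/L) = 0.4892 × 2220 × (19.1/37.98) = 546.2 m³/day.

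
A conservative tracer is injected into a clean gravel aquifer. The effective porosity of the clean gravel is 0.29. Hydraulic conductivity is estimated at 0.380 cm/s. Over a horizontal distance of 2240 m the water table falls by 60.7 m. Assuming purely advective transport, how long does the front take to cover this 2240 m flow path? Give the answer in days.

Convert K: 0.380 cm/s × 864 = 328.3 m/day.
Hydraulic gradient i = Δh / L = 60.7 / 2240 = 0.02710.
Darcy flux q = K · i = 328.3 × 0.02710 = 8.897 m/day.
Seepage velocity v = q / n_e = 8.897 / 0.29 = 30.68 m/day.
Travel time t = L / v = 2240 / 30.68 = 73.01 days.

73.0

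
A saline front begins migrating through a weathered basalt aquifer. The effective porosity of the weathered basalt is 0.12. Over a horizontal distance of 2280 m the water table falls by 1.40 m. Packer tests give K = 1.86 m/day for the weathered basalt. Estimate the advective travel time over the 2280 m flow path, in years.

Hydraulic gradient i = Δh / L = 1.40 / 2280 = 0.0006140.
Darcy flux q = K · i = 1.860 × 0.0006140 = 0.001142 m/day.
Seepage velocity v = q / n_e = 0.001142 / 0.12 = 0.009518 m/day.
Travel time t = L / v = 2280 / 0.009518 = 2.396e+05 days = 655.9 years.

656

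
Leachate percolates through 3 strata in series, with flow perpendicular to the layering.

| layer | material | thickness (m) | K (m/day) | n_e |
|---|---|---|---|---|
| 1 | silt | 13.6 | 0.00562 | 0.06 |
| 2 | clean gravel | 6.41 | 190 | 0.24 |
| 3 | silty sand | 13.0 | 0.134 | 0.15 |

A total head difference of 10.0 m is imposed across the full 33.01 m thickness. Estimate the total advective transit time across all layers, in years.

2.97

With flow normal to the layers, continuity requires the same specific discharge q through every layer.
Σ(b_i/K_i) = 13.6/0.00562 + 6.41/190 + 13.0/0.134 = 2517 d.
q = Δh / Σ(b_i/K_i) = 10.0 / 2517 = 0.003973 m/day.
In each layer the seepage velocity is v_i = q/n_i, so the layer transit time is t_i = b_i·n_i / q:
  layer 1 (silt): t_1 = 13.6 × 0.06 / 0.003973 = 205.4 d
  layer 2 (clean gravel): t_2 = 6.41 × 0.24 / 0.003973 = 387.2 d
  layer 3 (silty sand): t_3 = 13.0 × 0.15 / 0.003973 = 490.8 d
Total t = Σ t_i = 1083 days = 2.966 years.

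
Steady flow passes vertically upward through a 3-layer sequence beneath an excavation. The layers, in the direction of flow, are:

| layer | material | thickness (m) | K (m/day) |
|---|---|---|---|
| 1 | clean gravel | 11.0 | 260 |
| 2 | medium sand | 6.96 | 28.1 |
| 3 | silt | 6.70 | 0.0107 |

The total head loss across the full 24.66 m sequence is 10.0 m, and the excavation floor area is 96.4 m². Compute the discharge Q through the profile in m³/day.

1.54

Flow is perpendicular to layering, so the layers act in series and the equivalent K is the thickness-weighted harmonic mean.
Total thickness L = 11.0 + 6.96 + 6.70 = 24.66 m.
Σ(b_i/K_i) = 11.0/260 + 6.96/28.1 + 6.70/0.0107 = 626.5 d.
K_eq = L / Σ(b_i/K_i) = 24.66 / 626.5 = 0.03936 m/day.
Q = K_eq · A · (Δh/L) = 0.03936 × 96.4 × (10.0/24.66) = 1.539 m³/day.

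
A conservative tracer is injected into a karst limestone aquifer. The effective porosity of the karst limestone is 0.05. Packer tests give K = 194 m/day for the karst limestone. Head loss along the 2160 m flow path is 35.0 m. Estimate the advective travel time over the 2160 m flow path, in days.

34.4

Hydraulic gradient i = Δh / L = 35.0 / 2160 = 0.01620.
Darcy flux q = K · i = 194.0 × 0.01620 = 3.144 m/day.
Seepage velocity v = q / n_e = 3.144 / 0.05 = 62.87 m/day.
Travel time t = L / v = 2160 / 62.87 = 34.36 days.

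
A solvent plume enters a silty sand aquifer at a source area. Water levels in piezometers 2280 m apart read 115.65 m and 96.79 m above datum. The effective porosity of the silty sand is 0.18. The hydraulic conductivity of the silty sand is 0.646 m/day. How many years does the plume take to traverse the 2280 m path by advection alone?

210

Hydraulic gradient i = (115.65 − 96.79) / 2280 = 18.86 / 2280 = 0.008272.
Darcy flux q = K · i = 0.6460 × 0.008272 = 0.005344 m/day.
Seepage velocity v = q / n_e = 0.005344 / 0.18 = 0.02969 m/day.
Travel time t = L / v = 2280 / 0.02969 = 76801 days = 210.3 years.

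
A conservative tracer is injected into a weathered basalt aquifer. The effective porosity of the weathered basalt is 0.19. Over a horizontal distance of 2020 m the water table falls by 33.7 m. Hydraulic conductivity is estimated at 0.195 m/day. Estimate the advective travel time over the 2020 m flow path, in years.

Hydraulic gradient i = Δh / L = 33.7 / 2020 = 0.01668.
Darcy flux q = K · i = 0.1950 × 0.01668 = 0.003253 m/day.
Seepage velocity v = q / n_e = 0.003253 / 0.19 = 0.01712 m/day.
Travel time t = L / v = 2020 / 0.01712 = 1.180e+05 days = 323.0 years.

323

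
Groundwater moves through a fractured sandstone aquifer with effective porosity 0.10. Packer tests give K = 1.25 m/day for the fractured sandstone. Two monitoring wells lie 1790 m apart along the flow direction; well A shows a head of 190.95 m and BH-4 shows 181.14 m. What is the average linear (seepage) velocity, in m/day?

Hydraulic gradient i = (190.95 − 181.14) / 1790 = 9.81 / 1790 = 0.005480.
Darcy flux q = K · i = 1.250 × 0.005480 = 0.006851 m/day.
Seepage velocity v = q / n_e = 0.006851 / 0.10 = 0.06851 m/day.

0.0685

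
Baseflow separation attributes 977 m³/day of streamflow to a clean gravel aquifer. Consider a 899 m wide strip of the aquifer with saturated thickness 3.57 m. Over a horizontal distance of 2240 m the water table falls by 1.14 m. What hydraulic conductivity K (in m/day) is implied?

Cross-sectional area A = 899 × 3.57 = 3209 m².
Hydraulic gradient i = Δh / L = 1.14 / 2240 = 0.0005089.
From Q = K·A·i, K = Q / (A·i) = 977 / (3209 × 0.0005089) = 598.1 m/day.

598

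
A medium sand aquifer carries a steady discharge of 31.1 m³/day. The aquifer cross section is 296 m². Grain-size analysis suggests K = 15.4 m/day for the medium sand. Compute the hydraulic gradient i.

From Q = K·A·i, i = Q / (K·A) = 31.1 / (15.40 × 296.0) = 0.006823.

0.00682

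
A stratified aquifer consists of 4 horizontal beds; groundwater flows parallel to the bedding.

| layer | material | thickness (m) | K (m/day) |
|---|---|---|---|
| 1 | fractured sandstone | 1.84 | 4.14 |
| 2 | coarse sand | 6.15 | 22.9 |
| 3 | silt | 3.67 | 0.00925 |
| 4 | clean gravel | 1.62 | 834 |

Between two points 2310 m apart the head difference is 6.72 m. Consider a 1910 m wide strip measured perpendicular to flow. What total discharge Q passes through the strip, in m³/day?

8330

Flow is parallel to layering, so each bed carries its own Darcy discharge and the transmissivities add.
Σ(K_i·b_i) = 4.14×1.84 + 22.9×6.15 + 0.00925×3.67 + 834×1.62 = 1500 m²/day.
Hydraulic gradient i = Δh / L = 6.72 / 2310 = 0.002909.
Q = Σ(K_i·b_i) · W · i = 1500 × 1910 × 0.002909 = 8332 m³/day.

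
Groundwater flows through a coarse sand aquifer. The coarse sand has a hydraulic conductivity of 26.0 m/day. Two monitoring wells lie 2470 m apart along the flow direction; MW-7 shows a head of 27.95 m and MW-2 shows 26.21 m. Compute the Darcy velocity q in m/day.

0.0183

Hydraulic gradient i = (27.95 − 26.21) / 2470 = 1.74 / 2470 = 0.0007045.
Specific discharge q = K · i = 26.00 × 0.0007045 = 0.01832 m/day.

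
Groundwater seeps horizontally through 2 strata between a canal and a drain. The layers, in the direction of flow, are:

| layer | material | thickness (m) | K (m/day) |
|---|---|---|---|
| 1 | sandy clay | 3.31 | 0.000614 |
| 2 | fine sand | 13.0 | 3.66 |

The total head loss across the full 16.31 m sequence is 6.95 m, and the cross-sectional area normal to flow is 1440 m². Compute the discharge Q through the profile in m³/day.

Flow is perpendicular to layering, so the layers act in series and the equivalent K is the thickness-weighted harmonic mean.
Total thickness L = 3.31 + 13.0 = 16.31 m.
Σ(b_i/K_i) = 3.31/0.000614 + 13.0/3.66 = 5394 d.
K_eq = L / Σ(b_i/K_i) = 16.31 / 5394 = 0.003023 m/day.
Q = K_eq · A · (Δh/L) = 0.003023 × 1440 × (6.95/16.31) = 1.855 m³/day.

1.86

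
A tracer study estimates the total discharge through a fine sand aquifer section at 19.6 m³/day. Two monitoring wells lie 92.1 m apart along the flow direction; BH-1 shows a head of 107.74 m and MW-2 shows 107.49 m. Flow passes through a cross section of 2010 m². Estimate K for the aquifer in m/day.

Hydraulic gradient i = (107.74 − 107.49) / 92.1 = 0.25 / 92.1 = 0.002714.
From Q = K·A·i, K = Q / (A·i) = 19.6 / (2010 × 0.002714) = 3.592 m/day.

3.59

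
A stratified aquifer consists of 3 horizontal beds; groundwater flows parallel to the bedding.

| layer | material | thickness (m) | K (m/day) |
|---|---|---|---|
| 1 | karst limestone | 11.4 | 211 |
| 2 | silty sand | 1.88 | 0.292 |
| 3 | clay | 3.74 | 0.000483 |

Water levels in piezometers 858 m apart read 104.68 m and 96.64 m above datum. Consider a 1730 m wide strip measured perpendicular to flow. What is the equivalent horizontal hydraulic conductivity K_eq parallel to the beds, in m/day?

Flow is parallel to layering, so each bed carries its own Darcy discharge and the transmissivities add.
Σ(K_i·b_i) = 211×11.4 + 0.292×1.88 + 0.000483×3.74 = 2406 m²/day.
Total thickness b = 17.02 m, so K_eq = Σ(K_i·b_i)/b = 141.4 m/day.

141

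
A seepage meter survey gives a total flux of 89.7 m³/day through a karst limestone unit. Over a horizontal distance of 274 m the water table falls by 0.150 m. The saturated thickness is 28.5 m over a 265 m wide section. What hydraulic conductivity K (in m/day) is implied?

Cross-sectional area A = 265 × 28.5 = 7552 m².
Hydraulic gradient i = Δh / L = 0.150 / 274 = 0.0005474.
From Q = K·A·i, K = Q / (A·i) = 89.7 / (7552 × 0.0005474) = 21.70 m/day.

21.7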